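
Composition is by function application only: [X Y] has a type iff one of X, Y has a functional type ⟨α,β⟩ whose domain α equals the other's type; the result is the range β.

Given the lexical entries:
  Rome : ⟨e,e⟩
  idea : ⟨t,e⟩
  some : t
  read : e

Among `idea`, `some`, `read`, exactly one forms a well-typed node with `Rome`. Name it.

idea : ⟨t,e⟩ — Rome needs e; idea needs t; neither fits.
some : t — Rome needs e; some needs nothing (atomic); neither fits.
read — combines: Rome : ⟨e,e⟩ takes read : e as argument, giving e.

read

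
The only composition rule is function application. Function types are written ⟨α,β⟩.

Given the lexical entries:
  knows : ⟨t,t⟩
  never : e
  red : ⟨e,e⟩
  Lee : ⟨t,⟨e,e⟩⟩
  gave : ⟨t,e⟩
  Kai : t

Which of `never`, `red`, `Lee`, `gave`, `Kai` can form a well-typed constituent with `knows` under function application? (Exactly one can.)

Kai

never : e — no; knows wants t, and never wants nothing (atomic).
red : ⟨e,e⟩ — no; knows wants t, and red wants e.
Lee : ⟨t,⟨e,e⟩⟩ — no; knows wants t, and Lee wants t.
gave : ⟨t,e⟩ — no; knows wants t, and gave wants t.
Kai — combines: knows : ⟨t,t⟩ takes Kai : t as argument, giving t.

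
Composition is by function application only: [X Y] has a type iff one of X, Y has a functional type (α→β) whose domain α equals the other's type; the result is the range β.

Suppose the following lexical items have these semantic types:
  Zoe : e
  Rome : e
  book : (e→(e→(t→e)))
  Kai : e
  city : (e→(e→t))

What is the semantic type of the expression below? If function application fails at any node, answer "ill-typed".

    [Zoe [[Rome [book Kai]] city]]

ill-typed

[book Kai]: functor book : (e→(e→(t→e))), argument Kai : e; result (e→(t→e)).
[Rome [book Kai]]: functor [book Kai] : (e→(t→e)), argument Rome : e; result (t→e).
[[Rome [book Kai]] city]: (t→e) and (e→(e→t)) cannot combine by function application — type clash.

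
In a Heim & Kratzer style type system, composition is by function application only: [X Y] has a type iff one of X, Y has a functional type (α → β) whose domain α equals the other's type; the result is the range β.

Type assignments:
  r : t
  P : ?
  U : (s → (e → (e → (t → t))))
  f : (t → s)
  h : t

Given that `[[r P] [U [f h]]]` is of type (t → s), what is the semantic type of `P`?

For [[r P] [U [f h]]] to have type (t → s) with [U [f h]] of type (e → (e → (t → t))), [r P] must be the function: [r P] : ((e → (e → (t → t))) → (t → s)).
For [r P] to have type ((e → (e → (t → t))) → (t → s)) with r of type t, P must be the function: P : (t → ((e → (e → (t → t))) → (t → s))).

(t → ((e → (e → (t → t))) → (t → s)))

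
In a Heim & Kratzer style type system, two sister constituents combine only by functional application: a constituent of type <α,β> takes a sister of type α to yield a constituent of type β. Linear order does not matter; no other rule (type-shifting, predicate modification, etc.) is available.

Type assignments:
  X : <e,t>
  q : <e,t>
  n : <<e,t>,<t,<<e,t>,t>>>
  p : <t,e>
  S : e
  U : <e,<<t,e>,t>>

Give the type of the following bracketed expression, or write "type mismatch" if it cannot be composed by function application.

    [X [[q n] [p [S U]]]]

[q n]: functor n : <<e,t>,<t,<<e,t>,t>>>, argument q : <e,t>; result <t,<<e,t>,t>>.
[S U]: functor U : <e,<<t,e>,t>>, argument S : e; result <<t,e>,t>.
[p [S U]]: functor [S U] : <<t,e>,t>, argument p : <t,e>; result t.
[[q n] [p [S U]]]: functor [q n] : <t,<<e,t>,t>>, argument [p [S U]] : t; result <<e,t>,t>.
[X [[q n] [p [S U]]]]: functor [[q n] [p [S U]]] : <<e,t>,t>, argument X : <e,t>; result t.

t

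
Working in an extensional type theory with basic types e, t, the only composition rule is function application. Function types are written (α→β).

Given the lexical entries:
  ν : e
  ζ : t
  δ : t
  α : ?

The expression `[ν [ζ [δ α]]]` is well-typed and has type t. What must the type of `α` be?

(t→(t→(e→t)))

[ν [ζ [δ α]]] is required to be t. ν : e cannot yield t as functor, so [ζ [δ α]] : (e→t).
[ζ [δ α]] is required to be (e→t). ζ : t cannot yield (e→t) as functor, so [δ α] : (t→(e→t)).
[δ α] is required to be (t→(e→t)). δ : t cannot yield (t→(e→t)) as functor, so α : (t→(t→(e→t))).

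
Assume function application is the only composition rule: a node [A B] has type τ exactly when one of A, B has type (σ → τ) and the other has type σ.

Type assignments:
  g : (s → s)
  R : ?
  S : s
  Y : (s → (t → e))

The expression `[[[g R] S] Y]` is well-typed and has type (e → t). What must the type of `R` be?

[[[g R] S] Y] is required to be (e → t). Y : (s → (t → e)) cannot yield (e → t) as functor, so [[g R] S] : ((s → (t → e)) → (e → t)).
[[g R] S] is required to be ((s → (t → e)) → (e → t)). S : s cannot yield ((s → (t → e)) → (e → t)) as functor, so [g R] : (s → ((s → (t → e)) → (e → t))).
[g R] is required to be (s → ((s → (t → e)) → (e → t))). g : (s → s) cannot yield (s → ((s → (t → e)) → (e → t))) as functor, so R : ((s → s) → (s → ((s → (t → e)) → (e → t)))).

((s → s) → (s → ((s → (t → e)) → (e → t))))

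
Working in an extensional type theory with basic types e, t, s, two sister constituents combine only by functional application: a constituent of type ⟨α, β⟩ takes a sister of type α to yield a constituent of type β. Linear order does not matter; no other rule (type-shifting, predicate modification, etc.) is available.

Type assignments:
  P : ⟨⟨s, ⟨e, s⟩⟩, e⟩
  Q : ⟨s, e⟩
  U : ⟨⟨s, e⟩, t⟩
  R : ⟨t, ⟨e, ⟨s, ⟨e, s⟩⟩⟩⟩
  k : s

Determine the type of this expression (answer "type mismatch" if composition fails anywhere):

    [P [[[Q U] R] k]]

[Q U]: ⟨⟨s, e⟩, t⟩ applied to ⟨s, e⟩ yields t.
[[Q U] R]: ⟨t, ⟨e, ⟨s, ⟨e, s⟩⟩⟩⟩ applied to t yields ⟨e, ⟨s, ⟨e, s⟩⟩⟩.
[[[Q U] R] k]: ⟨e, ⟨s, ⟨e, s⟩⟩⟩ with s — neither is a function whose domain matches the other; composition fails here.

type mismatch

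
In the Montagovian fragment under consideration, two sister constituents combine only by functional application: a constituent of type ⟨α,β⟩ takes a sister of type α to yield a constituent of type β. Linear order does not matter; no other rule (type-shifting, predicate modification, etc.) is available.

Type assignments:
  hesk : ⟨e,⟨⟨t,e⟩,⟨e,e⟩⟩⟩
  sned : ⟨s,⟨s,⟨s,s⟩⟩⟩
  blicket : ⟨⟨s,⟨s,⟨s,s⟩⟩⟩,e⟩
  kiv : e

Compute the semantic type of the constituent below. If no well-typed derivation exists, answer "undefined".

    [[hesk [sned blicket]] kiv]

undefined

[sned blicket] — blicket of type ⟨⟨s,⟨s,⟨s,s⟩⟩⟩,e⟩ combines with sned of type ⟨s,⟨s,⟨s,s⟩⟩⟩: type e.
[hesk [sned blicket]] — hesk of type ⟨e,⟨⟨t,e⟩,⟨e,e⟩⟩⟩ combines with [sned blicket] of type e: type ⟨⟨t,e⟩,⟨e,e⟩⟩.
[[hesk [sned blicket]] kiv]: ⟨⟨t,e⟩,⟨e,e⟩⟩ and e cannot combine by function application — type clash.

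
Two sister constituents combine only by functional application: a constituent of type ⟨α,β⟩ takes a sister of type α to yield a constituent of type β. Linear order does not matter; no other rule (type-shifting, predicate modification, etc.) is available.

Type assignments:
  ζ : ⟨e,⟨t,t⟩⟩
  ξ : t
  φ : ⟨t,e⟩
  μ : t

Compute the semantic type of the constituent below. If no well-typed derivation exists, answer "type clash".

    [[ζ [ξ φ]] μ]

At [ξ φ], φ : ⟨t,e⟩ takes ξ : t, giving e.
At [ζ [ξ φ]], ζ : ⟨e,⟨t,t⟩⟩ takes [ξ φ] : e, giving ⟨t,t⟩.
At [[ζ [ξ φ]] μ], [ζ [ξ φ]] : ⟨t,t⟩ takes μ : t, giving t.

t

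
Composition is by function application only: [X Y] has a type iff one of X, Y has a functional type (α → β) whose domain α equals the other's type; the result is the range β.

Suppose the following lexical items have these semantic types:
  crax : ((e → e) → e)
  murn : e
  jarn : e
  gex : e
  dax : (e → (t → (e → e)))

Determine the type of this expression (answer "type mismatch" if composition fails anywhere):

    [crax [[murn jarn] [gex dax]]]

type mismatch

At [murn jarn]: neither e nor e can take the other as argument; the node is ill-typed.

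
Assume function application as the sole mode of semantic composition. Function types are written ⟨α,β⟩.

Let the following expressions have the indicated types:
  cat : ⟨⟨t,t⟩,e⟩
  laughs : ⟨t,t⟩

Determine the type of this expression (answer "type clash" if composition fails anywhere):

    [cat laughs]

e

[cat laughs]: functor cat : ⟨⟨t,t⟩,e⟩, argument laughs : ⟨t,t⟩; result e.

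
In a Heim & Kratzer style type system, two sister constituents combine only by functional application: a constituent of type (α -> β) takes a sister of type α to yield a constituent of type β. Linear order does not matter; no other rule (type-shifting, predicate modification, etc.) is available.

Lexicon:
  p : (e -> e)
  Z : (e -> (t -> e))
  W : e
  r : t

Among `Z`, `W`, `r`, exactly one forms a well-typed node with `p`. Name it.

W

Z : (e -> (t -> e)) — no; p wants e, and Z wants e.
W — combines: p : (e -> e) takes W : e as argument, giving e.
r : t — no; p wants e, and r wants nothing (atomic).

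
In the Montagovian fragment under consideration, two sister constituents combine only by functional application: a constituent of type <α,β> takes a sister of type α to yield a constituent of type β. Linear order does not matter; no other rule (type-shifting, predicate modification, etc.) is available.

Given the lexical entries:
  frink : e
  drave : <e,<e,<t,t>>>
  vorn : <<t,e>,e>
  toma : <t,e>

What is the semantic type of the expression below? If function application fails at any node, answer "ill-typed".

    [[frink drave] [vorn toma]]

<t,t>

[frink drave]: functor drave : <e,<e,<t,t>>>, argument frink : e; result <e,<t,t>>.
[vorn toma]: functor vorn : <<t,e>,e>, argument toma : <t,e>; result e.
[[frink drave] [vorn toma]]: functor [frink drave] : <e,<t,t>>, argument [vorn toma] : e; result <t,t>.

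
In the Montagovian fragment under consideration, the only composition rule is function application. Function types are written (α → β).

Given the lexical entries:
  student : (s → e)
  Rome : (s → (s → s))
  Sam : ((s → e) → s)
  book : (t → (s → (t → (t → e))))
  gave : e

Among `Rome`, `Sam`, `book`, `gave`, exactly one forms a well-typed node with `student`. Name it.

Rome : (s → (s → s)) — neither side's domain matches the other.
Sam — combines: Sam : ((s → e) → s) takes student : (s → e) as argument, giving s.
book : (t → (s → (t → (t → e)))) — neither side's domain matches the other.
gave : e — neither side's domain matches the other.

Sam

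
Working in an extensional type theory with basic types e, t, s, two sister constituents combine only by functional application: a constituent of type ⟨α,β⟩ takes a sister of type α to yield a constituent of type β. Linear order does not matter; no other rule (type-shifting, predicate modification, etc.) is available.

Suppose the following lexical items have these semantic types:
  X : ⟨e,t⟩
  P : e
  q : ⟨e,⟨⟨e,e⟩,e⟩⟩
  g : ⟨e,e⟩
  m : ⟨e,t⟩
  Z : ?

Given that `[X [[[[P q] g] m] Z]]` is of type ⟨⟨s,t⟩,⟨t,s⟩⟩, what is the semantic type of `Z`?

At [X [[[[P q] g] m] Z]] (required: ⟨⟨s,t⟩,⟨t,s⟩⟩): X is ⟨e,t⟩, which is not a function with range ⟨⟨s,t⟩,⟨t,s⟩⟩; hence [[[[P q] g] m] Z] is the functor — type ⟨⟨e,t⟩,⟨⟨s,t⟩,⟨t,s⟩⟩⟩.
At [[[[P q] g] m] Z] (required: ⟨⟨e,t⟩,⟨⟨s,t⟩,⟨t,s⟩⟩⟩): [[[P q] g] m] is t, which is not a function with range ⟨⟨e,t⟩,⟨⟨s,t⟩,⟨t,s⟩⟩⟩; hence Z is the functor — type ⟨t,⟨⟨e,t⟩,⟨⟨s,t⟩,⟨t,s⟩⟩⟩⟩.

⟨t,⟨⟨e,t⟩,⟨⟨s,t⟩,⟨t,s⟩⟩⟩⟩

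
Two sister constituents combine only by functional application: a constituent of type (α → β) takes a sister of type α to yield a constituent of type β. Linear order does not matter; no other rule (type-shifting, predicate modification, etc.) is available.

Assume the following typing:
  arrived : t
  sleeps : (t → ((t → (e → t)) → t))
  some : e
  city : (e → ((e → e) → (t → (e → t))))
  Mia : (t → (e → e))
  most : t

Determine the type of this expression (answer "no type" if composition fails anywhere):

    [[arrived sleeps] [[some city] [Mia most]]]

[arrived sleeps]: (t → ((t → (e → t)) → t)) applied to t yields ((t → (e → t)) → t).
[some city]: (e → ((e → e) → (t → (e → t)))) applied to e yields ((e → e) → (t → (e → t))).
[Mia most]: (t → (e → e)) applied to t yields (e → e).
[[some city] [Mia most]]: ((e → e) → (t → (e → t))) applied to (e → e) yields (t → (e → t)).
[[arrived sleeps] [[some city] [Mia most]]]: ((t → (e → t)) → t) applied to (t → (e → t)) yields t.

t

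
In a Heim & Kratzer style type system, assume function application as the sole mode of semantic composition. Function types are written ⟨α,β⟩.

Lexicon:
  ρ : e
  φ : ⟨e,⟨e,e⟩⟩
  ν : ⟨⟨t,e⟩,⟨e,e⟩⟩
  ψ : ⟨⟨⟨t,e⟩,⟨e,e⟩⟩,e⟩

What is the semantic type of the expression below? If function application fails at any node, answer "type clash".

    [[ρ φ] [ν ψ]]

[ρ φ]: functor φ : ⟨e,⟨e,e⟩⟩, argument ρ : e; result ⟨e,e⟩.
[ν ψ]: functor ψ : ⟨⟨⟨t,e⟩,⟨e,e⟩⟩,e⟩, argument ν : ⟨⟨t,e⟩,⟨e,e⟩⟩; result e.
[[ρ φ] [ν ψ]]: functor [ρ φ] : ⟨e,e⟩, argument [ν ψ] : e; result e.

e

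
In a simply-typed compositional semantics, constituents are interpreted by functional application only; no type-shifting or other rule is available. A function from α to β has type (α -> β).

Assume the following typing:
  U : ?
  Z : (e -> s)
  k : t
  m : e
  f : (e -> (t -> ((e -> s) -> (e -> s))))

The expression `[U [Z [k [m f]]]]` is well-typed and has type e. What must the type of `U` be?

At [U [Z [k [m f]]]] (required: e): [Z [k [m f]]] is (e -> s), which is not a function with range e; hence U is the functor — type ((e -> s) -> e).

((e -> s) -> e)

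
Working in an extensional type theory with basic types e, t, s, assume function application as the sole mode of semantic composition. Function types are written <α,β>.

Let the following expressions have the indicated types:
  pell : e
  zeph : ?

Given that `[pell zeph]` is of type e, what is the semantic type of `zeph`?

<e,e>

[pell zeph] is required to be e. pell : e cannot yield e as functor, so zeph : <e,e>.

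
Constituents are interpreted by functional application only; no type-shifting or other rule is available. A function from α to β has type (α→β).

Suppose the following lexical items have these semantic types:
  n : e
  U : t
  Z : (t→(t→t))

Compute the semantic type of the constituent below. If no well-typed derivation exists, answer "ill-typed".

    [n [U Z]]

ill-typed

[U Z]: functor Z : (t→(t→t)), argument U : t; result (t→t).
[n [U Z]]: e and (t→t) cannot combine by function application — type clash.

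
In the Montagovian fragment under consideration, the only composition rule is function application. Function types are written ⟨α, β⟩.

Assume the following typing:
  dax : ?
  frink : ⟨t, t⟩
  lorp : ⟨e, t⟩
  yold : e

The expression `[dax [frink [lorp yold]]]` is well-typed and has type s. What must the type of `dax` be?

⟨t, s⟩

[dax [frink [lorp yold]]] must have type s. The sister [frink [lorp yold]] has type t; that is not a function onto s, so dax must be the functor, of type ⟨t, s⟩.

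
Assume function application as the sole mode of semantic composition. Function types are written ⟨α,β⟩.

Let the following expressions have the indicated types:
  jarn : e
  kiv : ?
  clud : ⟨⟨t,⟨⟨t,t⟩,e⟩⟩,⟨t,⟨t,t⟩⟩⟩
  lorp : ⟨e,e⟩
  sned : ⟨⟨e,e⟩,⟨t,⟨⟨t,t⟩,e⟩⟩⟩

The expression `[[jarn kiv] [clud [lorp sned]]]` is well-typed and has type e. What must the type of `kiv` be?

⟨e,⟨⟨t,⟨t,t⟩⟩,e⟩⟩

At [[jarn kiv] [clud [lorp sned]]] (required: e): [clud [lorp sned]] is ⟨t,⟨t,t⟩⟩, which is not a function with range e; hence [jarn kiv] is the functor — type ⟨⟨t,⟨t,t⟩⟩,e⟩.
At [jarn kiv] (required: ⟨⟨t,⟨t,t⟩⟩,e⟩): jarn is e, which is not a function with range ⟨⟨t,⟨t,t⟩⟩,e⟩; hence kiv is the functor — type ⟨e,⟨⟨t,⟨t,t⟩⟩,e⟩⟩.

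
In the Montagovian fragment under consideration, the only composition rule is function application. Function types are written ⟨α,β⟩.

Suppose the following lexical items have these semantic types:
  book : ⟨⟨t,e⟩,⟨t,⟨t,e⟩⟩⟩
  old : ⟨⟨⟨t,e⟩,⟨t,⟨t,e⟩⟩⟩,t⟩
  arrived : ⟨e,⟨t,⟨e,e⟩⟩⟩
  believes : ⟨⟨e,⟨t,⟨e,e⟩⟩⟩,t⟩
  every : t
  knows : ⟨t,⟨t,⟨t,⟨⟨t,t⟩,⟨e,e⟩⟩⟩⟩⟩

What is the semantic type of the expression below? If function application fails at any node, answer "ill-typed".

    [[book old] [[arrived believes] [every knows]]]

⟨⟨t,t⟩,⟨e,e⟩⟩

[book old] — old of type ⟨⟨⟨t,e⟩,⟨t,⟨t,e⟩⟩⟩,t⟩ combines with book of type ⟨⟨t,e⟩,⟨t,⟨t,e⟩⟩⟩: type t.
[arrived believes] — believes of type ⟨⟨e,⟨t,⟨e,e⟩⟩⟩,t⟩ combines with arrived of type ⟨e,⟨t,⟨e,e⟩⟩⟩: type t.
[every knows] — knows of type ⟨t,⟨t,⟨t,⟨⟨t,t⟩,⟨e,e⟩⟩⟩⟩⟩ combines with every of type t: type ⟨t,⟨t,⟨⟨t,t⟩,⟨e,e⟩⟩⟩⟩.
[[arrived believes] [every knows]] — [every knows] of type ⟨t,⟨t,⟨⟨t,t⟩,⟨e,e⟩⟩⟩⟩ combines with [arrived believes] of type t: type ⟨t,⟨⟨t,t⟩,⟨e,e⟩⟩⟩.
[[book old] [[arrived believes] [every knows]]] — [[arrived believes] [every knows]] of type ⟨t,⟨⟨t,t⟩,⟨e,e⟩⟩⟩ combines with [book old] of type t: type ⟨⟨t,t⟩,⟨e,e⟩⟩.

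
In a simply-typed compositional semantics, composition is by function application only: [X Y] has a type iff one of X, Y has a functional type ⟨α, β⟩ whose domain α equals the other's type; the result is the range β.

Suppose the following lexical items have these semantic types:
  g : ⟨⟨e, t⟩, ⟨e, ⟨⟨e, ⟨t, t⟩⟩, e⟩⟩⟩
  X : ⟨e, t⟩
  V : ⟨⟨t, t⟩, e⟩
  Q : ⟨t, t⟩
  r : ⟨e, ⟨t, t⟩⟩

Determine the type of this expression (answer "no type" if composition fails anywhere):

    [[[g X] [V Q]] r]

[g X]: ⟨⟨e, t⟩, ⟨e, ⟨⟨e, ⟨t, t⟩⟩, e⟩⟩⟩ applied to ⟨e, t⟩ yields ⟨e, ⟨⟨e, ⟨t, t⟩⟩, e⟩⟩.
[V Q]: ⟨⟨t, t⟩, e⟩ applied to ⟨t, t⟩ yields e.
[[g X] [V Q]]: ⟨e, ⟨⟨e, ⟨t, t⟩⟩, e⟩⟩ applied to e yields ⟨⟨e, ⟨t, t⟩⟩, e⟩.
[[[g X] [V Q]] r]: ⟨⟨e, ⟨t, t⟩⟩, e⟩ applied to ⟨e, ⟨t, t⟩⟩ yields e.

e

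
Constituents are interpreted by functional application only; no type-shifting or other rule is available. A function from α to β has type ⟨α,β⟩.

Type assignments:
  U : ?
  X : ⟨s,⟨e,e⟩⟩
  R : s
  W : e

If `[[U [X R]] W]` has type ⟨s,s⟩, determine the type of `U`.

[[U [X R]] W] is required to be ⟨s,s⟩. W : e cannot yield ⟨s,s⟩ as functor, so [U [X R]] : ⟨e,⟨s,s⟩⟩.
[U [X R]] is required to be ⟨e,⟨s,s⟩⟩. [X R] : ⟨e,e⟩ cannot yield ⟨e,⟨s,s⟩⟩ as functor, so U : ⟨⟨e,e⟩,⟨e,⟨s,s⟩⟩⟩.

⟨⟨e,e⟩,⟨e,⟨s,s⟩⟩⟩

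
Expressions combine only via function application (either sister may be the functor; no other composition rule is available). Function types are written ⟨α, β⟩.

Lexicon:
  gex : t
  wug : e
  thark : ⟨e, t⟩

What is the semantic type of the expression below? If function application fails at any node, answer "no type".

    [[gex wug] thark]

no type

[gex wug]: t with e — neither is a function whose domain matches the other; composition fails here.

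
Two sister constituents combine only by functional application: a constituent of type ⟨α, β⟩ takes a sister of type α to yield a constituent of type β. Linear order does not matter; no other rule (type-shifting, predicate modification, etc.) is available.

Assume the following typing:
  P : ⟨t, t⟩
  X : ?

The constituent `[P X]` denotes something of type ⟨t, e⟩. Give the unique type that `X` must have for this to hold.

⟨⟨t, t⟩, ⟨t, e⟩⟩

[P X] must have type ⟨t, e⟩. The sister P has type ⟨t, t⟩; that is not a function onto ⟨t, e⟩, so X must be the functor, of type ⟨⟨t, t⟩, ⟨t, e⟩⟩.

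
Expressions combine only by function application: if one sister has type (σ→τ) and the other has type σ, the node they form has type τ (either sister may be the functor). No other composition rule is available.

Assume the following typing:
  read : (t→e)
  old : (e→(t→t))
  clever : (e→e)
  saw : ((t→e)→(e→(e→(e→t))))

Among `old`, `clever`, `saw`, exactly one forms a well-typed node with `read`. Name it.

old : (e→(t→t)) — no; read wants t, and old wants e.
clever : (e→e) — no; read wants t, and clever wants e.
saw — combines: saw : ((t→e)→(e→(e→(e→t)))) takes read : (t→e) as argument, giving (e→(e→(e→t))).

saw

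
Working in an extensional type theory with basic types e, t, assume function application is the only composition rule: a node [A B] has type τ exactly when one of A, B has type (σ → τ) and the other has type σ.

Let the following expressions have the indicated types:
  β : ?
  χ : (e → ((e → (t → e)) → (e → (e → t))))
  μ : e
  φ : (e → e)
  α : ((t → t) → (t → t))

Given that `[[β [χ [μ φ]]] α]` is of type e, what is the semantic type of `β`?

At [[β [χ [μ φ]]] α] (required: e): α is ((t → t) → (t → t)), which is not a function with range e; hence [β [χ [μ φ]]] is the functor — type (((t → t) → (t → t)) → e).
At [β [χ [μ φ]]] (required: (((t → t) → (t → t)) → e)): [χ [μ φ]] is ((e → (t → e)) → (e → (e → t))), which is not a function with range (((t → t) → (t → t)) → e); hence β is the functor — type (((e → (t → e)) → (e → (e → t))) → (((t → t) → (t → t)) → e)).

(((e → (t → e)) → (e → (e → t))) → (((t → t) → (t → t)) → e))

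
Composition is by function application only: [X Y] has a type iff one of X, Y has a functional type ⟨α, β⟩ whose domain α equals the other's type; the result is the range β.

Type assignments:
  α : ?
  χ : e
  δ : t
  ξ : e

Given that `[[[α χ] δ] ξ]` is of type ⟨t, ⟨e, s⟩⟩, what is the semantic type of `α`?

⟨e, ⟨t, ⟨e, ⟨t, ⟨e, s⟩⟩⟩⟩⟩

[[[α χ] δ] ξ] is required to be ⟨t, ⟨e, s⟩⟩. ξ : e cannot yield ⟨t, ⟨e, s⟩⟩ as functor, so [[α χ] δ] : ⟨e, ⟨t, ⟨e, s⟩⟩⟩.
[[α χ] δ] is required to be ⟨e, ⟨t, ⟨e, s⟩⟩⟩. δ : t cannot yield ⟨e, ⟨t, ⟨e, s⟩⟩⟩ as functor, so [α χ] : ⟨t, ⟨e, ⟨t, ⟨e, s⟩⟩⟩⟩.
[α χ] is required to be ⟨t, ⟨e, ⟨t, ⟨e, s⟩⟩⟩⟩. χ : e cannot yield ⟨t, ⟨e, ⟨t, ⟨e, s⟩⟩⟩⟩ as functor, so α : ⟨e, ⟨t, ⟨e, ⟨t, ⟨e, s⟩⟩⟩⟩⟩.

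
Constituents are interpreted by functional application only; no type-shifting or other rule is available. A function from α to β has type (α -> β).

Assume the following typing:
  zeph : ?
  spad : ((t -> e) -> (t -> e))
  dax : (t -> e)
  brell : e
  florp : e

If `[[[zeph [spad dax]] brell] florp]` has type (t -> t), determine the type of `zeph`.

((t -> e) -> (e -> (e -> (t -> t))))

For [[[zeph [spad dax]] brell] florp] to have type (t -> t) with florp of type e, [[zeph [spad dax]] brell] must be the function: [[zeph [spad dax]] brell] : (e -> (t -> t)).
For [[zeph [spad dax]] brell] to have type (e -> (t -> t)) with brell of type e, [zeph [spad dax]] must be the function: [zeph [spad dax]] : (e -> (e -> (t -> t))).
For [zeph [spad dax]] to have type (e -> (e -> (t -> t))) with [spad dax] of type (t -> e), zeph must be the function: zeph : ((t -> e) -> (e -> (e -> (t -> t)))).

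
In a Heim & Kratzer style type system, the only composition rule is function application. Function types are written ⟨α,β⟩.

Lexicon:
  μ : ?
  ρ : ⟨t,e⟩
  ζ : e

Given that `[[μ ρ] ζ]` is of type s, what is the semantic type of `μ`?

⟨⟨t,e⟩,⟨e,s⟩⟩

For [[μ ρ] ζ] to have type s with ζ of type e, [μ ρ] must be the function: [μ ρ] : ⟨e,s⟩.
For [μ ρ] to have type ⟨e,s⟩ with ρ of type ⟨t,e⟩, μ must be the function: μ : ⟨⟨t,e⟩,⟨e,s⟩⟩.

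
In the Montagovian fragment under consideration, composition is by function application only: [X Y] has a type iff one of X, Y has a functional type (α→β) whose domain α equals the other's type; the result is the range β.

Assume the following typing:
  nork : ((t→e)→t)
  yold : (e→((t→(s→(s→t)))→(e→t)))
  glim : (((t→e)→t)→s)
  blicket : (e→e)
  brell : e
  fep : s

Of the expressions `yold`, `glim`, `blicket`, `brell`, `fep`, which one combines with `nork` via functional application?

yold : (e→((t→(s→(s→t)))→(e→t))) — neither side's domain matches the other.
glim — combines: glim : (((t→e)→t)→s) takes nork : ((t→e)→t) as argument, giving s.
blicket : (e→e) — neither side's domain matches the other.
brell : e — neither side's domain matches the other.
fep : s — neither side's domain matches the other.

glim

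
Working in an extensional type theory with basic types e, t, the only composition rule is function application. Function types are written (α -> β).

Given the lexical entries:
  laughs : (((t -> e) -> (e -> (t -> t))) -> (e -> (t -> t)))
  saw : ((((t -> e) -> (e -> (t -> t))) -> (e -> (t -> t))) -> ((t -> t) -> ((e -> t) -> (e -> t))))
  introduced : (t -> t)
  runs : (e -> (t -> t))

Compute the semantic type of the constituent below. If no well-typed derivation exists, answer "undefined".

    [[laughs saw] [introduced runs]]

undefined

At [laughs saw], saw : ((((t -> e) -> (e -> (t -> t))) -> (e -> (t -> t))) -> ((t -> t) -> ((e -> t) -> (e -> t)))) takes laughs : (((t -> e) -> (e -> (t -> t))) -> (e -> (t -> t))), giving ((t -> t) -> ((e -> t) -> (e -> t))).
At [introduced runs]: neither (t -> t) nor (e -> (t -> t)) can take the other as argument; the node is ill-typed.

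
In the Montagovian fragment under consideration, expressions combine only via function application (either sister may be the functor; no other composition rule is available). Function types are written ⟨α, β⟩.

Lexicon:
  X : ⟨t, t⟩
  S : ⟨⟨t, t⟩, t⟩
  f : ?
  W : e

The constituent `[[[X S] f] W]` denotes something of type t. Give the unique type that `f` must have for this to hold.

[[[X S] f] W] is required to be t. W : e cannot yield t as functor, so [[X S] f] : ⟨e, t⟩.
[[X S] f] is required to be ⟨e, t⟩. [X S] : t cannot yield ⟨e, t⟩ as functor, so f : ⟨t, ⟨e, t⟩⟩.

⟨t, ⟨e, t⟩⟩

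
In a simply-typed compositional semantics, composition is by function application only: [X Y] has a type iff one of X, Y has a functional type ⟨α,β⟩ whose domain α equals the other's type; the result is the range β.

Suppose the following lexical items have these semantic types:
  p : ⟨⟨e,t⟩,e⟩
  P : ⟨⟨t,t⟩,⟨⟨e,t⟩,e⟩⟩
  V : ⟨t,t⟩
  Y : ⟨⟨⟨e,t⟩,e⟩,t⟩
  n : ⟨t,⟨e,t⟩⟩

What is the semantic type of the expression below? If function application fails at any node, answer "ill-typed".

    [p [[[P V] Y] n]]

e

At [P V], P : ⟨⟨t,t⟩,⟨⟨e,t⟩,e⟩⟩ takes V : ⟨t,t⟩, giving ⟨⟨e,t⟩,e⟩.
At [[P V] Y], Y : ⟨⟨⟨e,t⟩,e⟩,t⟩ takes [P V] : ⟨⟨e,t⟩,e⟩, giving t.
At [[[P V] Y] n], n : ⟨t,⟨e,t⟩⟩ takes [[P V] Y] : t, giving ⟨e,t⟩.
At [p [[[P V] Y] n]], p : ⟨⟨e,t⟩,e⟩ takes [[[P V] Y] n] : ⟨e,t⟩, giving e.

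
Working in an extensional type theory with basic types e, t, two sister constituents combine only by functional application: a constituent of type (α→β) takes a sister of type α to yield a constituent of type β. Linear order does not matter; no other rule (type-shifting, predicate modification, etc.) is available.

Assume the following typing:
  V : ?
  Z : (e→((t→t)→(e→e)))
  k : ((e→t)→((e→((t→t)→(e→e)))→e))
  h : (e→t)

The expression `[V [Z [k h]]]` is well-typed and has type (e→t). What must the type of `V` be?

(e→(e→t))

[V [Z [k h]]] must have type (e→t). The sister [Z [k h]] has type e; that is not a function onto (e→t), so V must be the functor, of type (e→(e→t)).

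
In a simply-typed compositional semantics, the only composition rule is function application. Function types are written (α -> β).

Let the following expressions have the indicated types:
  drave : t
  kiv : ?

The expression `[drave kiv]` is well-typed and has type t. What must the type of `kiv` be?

(t -> t)

For [drave kiv] to have type t with drave of type t, kiv must be the function: kiv : (t -> t).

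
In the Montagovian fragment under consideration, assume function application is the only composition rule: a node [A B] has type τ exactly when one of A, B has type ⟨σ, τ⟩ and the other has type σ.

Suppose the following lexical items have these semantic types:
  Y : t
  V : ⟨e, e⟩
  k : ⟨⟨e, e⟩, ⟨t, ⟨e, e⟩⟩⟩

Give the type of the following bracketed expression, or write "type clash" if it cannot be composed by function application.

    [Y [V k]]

[V k]: ⟨⟨e, e⟩, ⟨t, ⟨e, e⟩⟩⟩ applied to ⟨e, e⟩ yields ⟨t, ⟨e, e⟩⟩.
[Y [V k]]: ⟨t, ⟨e, e⟩⟩ applied to t yields ⟨e, e⟩.

⟨e, e⟩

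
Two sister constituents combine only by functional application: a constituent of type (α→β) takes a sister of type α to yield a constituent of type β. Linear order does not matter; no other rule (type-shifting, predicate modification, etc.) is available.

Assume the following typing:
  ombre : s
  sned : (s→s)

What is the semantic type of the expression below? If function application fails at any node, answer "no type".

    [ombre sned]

[ombre sned] — sned of type (s→s) combines with ombre of type s: type s.

s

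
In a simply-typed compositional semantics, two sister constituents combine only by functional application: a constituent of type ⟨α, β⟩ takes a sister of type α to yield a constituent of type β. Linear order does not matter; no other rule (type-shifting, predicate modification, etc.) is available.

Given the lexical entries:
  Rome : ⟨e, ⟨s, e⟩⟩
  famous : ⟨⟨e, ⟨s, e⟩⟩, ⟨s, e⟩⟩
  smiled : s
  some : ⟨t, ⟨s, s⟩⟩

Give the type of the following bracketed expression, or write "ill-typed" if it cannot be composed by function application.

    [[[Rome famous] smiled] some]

[Rome famous]: famous is ⟨⟨e, ⟨s, e⟩⟩, ⟨s, e⟩⟩, Rome is ⟨e, ⟨s, e⟩⟩; result ⟨s, e⟩.
[[Rome famous] smiled]: [Rome famous] is ⟨s, e⟩, smiled is s; result e.
[[[Rome famous] smiled] some]: e and ⟨t, ⟨s, s⟩⟩ cannot combine by function application — type clash.

ill-typed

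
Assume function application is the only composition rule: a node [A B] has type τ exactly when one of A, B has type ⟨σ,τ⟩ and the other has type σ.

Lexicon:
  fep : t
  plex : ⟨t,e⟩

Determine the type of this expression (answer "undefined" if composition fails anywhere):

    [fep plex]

[fep plex] — plex of type ⟨t,e⟩ combines with fep of type t: type e.

e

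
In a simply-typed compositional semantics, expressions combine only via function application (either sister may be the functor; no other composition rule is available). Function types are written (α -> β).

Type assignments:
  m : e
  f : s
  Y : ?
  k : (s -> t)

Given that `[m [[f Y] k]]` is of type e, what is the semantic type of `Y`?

(s -> ((s -> t) -> (e -> e)))

[m [[f Y] k]] is required to be e. m : e cannot yield e as functor, so [[f Y] k] : (e -> e).
[[f Y] k] is required to be (e -> e). k : (s -> t) cannot yield (e -> e) as functor, so [f Y] : ((s -> t) -> (e -> e)).
[f Y] is required to be ((s -> t) -> (e -> e)). f : s cannot yield ((s -> t) -> (e -> e)) as functor, so Y : (s -> ((s -> t) -> (e -> e))).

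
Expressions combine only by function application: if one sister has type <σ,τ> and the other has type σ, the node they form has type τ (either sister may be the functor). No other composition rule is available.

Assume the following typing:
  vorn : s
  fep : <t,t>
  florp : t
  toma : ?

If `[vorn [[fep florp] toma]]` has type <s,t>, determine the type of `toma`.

At [vorn [[fep florp] toma]] (required: <s,t>): vorn is s, which is not a function with range <s,t>; hence [[fep florp] toma] is the functor — type <s,<s,t>>.
At [[fep florp] toma] (required: <s,<s,t>>): [fep florp] is t, which is not a function with range <s,<s,t>>; hence toma is the functor — type <t,<s,<s,t>>>.

<t,<s,<s,t>>>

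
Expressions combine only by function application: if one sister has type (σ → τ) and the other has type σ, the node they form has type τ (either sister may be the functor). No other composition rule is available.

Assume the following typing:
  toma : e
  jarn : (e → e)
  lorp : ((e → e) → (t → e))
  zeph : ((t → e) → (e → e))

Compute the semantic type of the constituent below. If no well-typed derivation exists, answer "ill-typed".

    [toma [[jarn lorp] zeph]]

e

[jarn lorp]: ((e → e) → (t → e)) applied to (e → e) yields (t → e).
[[jarn lorp] zeph]: ((t → e) → (e → e)) applied to (t → e) yields (e → e).
[toma [[jarn lorp] zeph]]: (e → e) applied to e yields e.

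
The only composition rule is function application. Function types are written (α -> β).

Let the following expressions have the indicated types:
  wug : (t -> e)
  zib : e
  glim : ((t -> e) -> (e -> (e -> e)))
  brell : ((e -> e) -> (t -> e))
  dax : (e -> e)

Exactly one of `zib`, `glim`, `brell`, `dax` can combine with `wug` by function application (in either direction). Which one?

glim

zib : e — wug needs t; zib needs nothing (atomic); neither fits.
glim — combines: glim : ((t -> e) -> (e -> (e -> e))) takes wug : (t -> e) as argument, giving (e -> (e -> e)).
brell : ((e -> e) -> (t -> e)) — wug needs t; brell needs (e -> e); neither fits.
dax : (e -> e) — wug needs t; dax needs e; neither fits.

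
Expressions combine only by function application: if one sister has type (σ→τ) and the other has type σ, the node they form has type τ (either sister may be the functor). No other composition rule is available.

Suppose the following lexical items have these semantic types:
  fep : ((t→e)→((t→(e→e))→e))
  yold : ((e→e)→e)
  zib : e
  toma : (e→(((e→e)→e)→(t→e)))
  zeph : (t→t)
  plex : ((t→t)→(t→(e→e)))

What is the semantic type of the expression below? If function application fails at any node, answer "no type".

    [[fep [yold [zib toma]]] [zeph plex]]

[zib toma]: (e→(((e→e)→e)→(t→e))) applied to e yields (((e→e)→e)→(t→e)).
[yold [zib toma]]: (((e→e)→e)→(t→e)) applied to ((e→e)→e) yields (t→e).
[fep [yold [zib toma]]]: ((t→e)→((t→(e→e))→e)) applied to (t→e) yields ((t→(e→e))→e).
[zeph plex]: ((t→t)→(t→(e→e))) applied to (t→t) yields (t→(e→e)).
[[fep [yold [zib toma]]] [zeph plex]]: ((t→(e→e))→e) applied to (t→(e→e)) yields e.

e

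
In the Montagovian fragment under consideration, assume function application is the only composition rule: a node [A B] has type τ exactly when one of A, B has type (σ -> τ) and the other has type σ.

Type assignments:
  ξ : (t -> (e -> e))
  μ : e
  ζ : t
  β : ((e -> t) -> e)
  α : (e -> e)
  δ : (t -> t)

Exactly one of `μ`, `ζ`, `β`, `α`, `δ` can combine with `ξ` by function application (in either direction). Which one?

ζ

μ : e — neither side's domain matches the other.
ζ — combines: ξ : (t -> (e -> e)) takes ζ : t as argument, giving (e -> e).
β : ((e -> t) -> e) — neither side's domain matches the other.
α : (e -> e) — neither side's domain matches the other.
δ : (t -> t) — neither side's domain matches the other.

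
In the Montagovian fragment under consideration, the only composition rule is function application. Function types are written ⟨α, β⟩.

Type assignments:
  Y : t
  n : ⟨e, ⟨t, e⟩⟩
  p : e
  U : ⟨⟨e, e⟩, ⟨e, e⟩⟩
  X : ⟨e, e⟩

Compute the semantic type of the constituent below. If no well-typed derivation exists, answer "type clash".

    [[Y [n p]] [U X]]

e

[n p]: functor n : ⟨e, ⟨t, e⟩⟩, argument p : e; result ⟨t, e⟩.
[Y [n p]]: functor [n p] : ⟨t, e⟩, argument Y : t; result e.
[U X]: functor U : ⟨⟨e, e⟩, ⟨e, e⟩⟩, argument X : ⟨e, e⟩; result ⟨e, e⟩.
[[Y [n p]] [U X]]: functor [U X] : ⟨e, e⟩, argument [Y [n p]] : e; result e.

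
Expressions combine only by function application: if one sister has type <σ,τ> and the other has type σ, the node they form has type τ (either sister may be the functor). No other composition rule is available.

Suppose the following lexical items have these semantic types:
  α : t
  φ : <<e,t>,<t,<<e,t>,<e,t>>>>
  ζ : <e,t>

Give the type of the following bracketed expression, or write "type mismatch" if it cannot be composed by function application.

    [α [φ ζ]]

<<e,t>,<e,t>>

[φ ζ]: functor φ : <<e,t>,<t,<<e,t>,<e,t>>>>, argument ζ : <e,t>; result <t,<<e,t>,<e,t>>>.
[α [φ ζ]]: functor [φ ζ] : <t,<<e,t>,<e,t>>>, argument α : t; result <<e,t>,<e,t>>.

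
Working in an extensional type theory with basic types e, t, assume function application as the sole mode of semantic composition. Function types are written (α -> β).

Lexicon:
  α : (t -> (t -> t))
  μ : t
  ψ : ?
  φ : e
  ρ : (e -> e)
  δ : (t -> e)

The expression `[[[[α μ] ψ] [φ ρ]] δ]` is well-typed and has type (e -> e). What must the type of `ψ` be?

At [[[[α μ] ψ] [φ ρ]] δ] (required: (e -> e)): δ is (t -> e), which is not a function with range (e -> e); hence [[[α μ] ψ] [φ ρ]] is the functor — type ((t -> e) -> (e -> e)).
At [[[α μ] ψ] [φ ρ]] (required: ((t -> e) -> (e -> e))): [φ ρ] is e, which is not a function with range ((t -> e) -> (e -> e)); hence [[α μ] ψ] is the functor — type (e -> ((t -> e) -> (e -> e))).
At [[α μ] ψ] (required: (e -> ((t -> e) -> (e -> e)))): [α μ] is (t -> t), which is not a function with range (e -> ((t -> e) -> (e -> e))); hence ψ is the functor — type ((t -> t) -> (e -> ((t -> e) -> (e -> e)))).

((t -> t) -> (e -> ((t -> e) -> (e -> e))))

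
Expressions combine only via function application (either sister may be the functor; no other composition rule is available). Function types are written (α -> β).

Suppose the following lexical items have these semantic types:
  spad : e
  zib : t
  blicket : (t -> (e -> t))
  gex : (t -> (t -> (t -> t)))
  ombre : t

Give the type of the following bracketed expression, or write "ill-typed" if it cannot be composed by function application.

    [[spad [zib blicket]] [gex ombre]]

(t -> t)

[zib blicket]: functor blicket : (t -> (e -> t)), argument zib : t; result (e -> t).
[spad [zib blicket]]: functor [zib blicket] : (e -> t), argument spad : e; result t.
[gex ombre]: functor gex : (t -> (t -> (t -> t))), argument ombre : t; result (t -> (t -> t)).
[[spad [zib blicket]] [gex ombre]]: functor [gex ombre] : (t -> (t -> t)), argument [spad [zib blicket]] : t; result (t -> t).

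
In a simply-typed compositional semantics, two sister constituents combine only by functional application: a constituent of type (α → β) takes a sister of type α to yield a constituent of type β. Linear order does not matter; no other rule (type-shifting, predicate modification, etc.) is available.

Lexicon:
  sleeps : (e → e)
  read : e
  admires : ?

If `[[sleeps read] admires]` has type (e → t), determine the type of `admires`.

At [[sleeps read] admires] (required: (e → t)): [sleeps read] is e, which is not a function with range (e → t); hence admires is the functor — type (e → (e → t)).

(e → (e → t))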